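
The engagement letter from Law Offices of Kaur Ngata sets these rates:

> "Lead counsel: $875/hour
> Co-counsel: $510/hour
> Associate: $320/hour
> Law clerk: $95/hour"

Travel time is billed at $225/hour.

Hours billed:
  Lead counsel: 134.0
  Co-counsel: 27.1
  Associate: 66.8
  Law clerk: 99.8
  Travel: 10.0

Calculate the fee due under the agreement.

Lead counsel: 134.0 × $875 = $117,250.00
Co-counsel: 27.1 × $510 = $13,821.00
Associate: 66.8 × $320 = $21,376.00
Law clerk: 99.8 × $95 = $9,481.00
Subtotal: $117,250.00 + $13,821.00 + $21,376.00 + $9,481.00 = $161,928.00
Travel: 10.0 × $225 = $2,250.00
Total: $161,928.00 + $2,250.00 = $164,178.00

$164,178.00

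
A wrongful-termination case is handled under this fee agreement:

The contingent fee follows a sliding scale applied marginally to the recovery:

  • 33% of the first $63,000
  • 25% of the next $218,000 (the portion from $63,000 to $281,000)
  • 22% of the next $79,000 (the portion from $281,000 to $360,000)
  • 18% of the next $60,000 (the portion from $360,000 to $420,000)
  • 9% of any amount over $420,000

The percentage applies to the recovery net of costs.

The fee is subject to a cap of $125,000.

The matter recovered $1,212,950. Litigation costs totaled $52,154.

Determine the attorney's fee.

$125,000.00

Fee base (net of costs): $1,212,950 − $52,154 = $1,160,796
First $63,000 at 33% = $20,790.00
Next $218,000 at 25% = $54,500.00
Next $79,000 at 22% = $17,380.00
Next $60,000 at 18% = $10,800.00
Remaining $740,796 at 9% = $66,671.64
Fee: $20,790.00 + $54,500.00 + $17,380.00 + $10,800.00 + $66,671.64 = $170,141.64
$170,141.64 exceeds the $125,000 cap, so the fee is capped at $125,000.00.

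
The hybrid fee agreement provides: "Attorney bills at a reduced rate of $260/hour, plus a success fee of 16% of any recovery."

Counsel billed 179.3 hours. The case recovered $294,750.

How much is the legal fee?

$93,778.00

Hourly: 179.3 × $260 = $46,618.00
Success fee: 16% of $294,750 = $47,160.00
Total: $46,618.00 + $47,160.00 = $93,778.00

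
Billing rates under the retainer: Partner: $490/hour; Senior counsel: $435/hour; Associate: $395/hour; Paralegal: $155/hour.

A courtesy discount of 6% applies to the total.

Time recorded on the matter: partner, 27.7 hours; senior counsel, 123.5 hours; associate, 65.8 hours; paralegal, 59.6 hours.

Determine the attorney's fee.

Partner: 27.7 × $490 = $13,573.00
Senior counsel: 123.5 × $435 = $53,722.50
Associate: 65.8 × $395 = $25,991.00
Paralegal: 59.6 × $155 = $9,238.00
Subtotal: $102,524.50
Less 6% discount: −$6,151.47
Total: $102,524.50 − $6,151.47 = $96,373.03

$96,373.03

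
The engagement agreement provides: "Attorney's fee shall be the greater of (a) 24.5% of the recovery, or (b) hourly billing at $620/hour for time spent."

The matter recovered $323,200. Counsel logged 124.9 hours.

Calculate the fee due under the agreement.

(a) 24.5% of $323,200 = $79,184.00
(b) 124.9 × $620 = $77,438.00
The greater is (a): $79,184.00.

$79,184.00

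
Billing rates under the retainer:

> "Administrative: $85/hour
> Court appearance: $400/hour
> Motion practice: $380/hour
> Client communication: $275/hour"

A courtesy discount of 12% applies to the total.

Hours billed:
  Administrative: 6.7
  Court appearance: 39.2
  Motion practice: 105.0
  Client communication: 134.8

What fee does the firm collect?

Administrative: 6.7 × $85 = $569.50
Court appearance: 39.2 × $400 = $15,680.00
Motion practice: 105.0 × $380 = $39,900.00
Client communication: 134.8 × $275 = $37,070.00
Subtotal: $93,219.50
Less 12% discount: −$11,186.34
Total: $93,219.50 − $11,186.34 = $82,033.16

$82,033.16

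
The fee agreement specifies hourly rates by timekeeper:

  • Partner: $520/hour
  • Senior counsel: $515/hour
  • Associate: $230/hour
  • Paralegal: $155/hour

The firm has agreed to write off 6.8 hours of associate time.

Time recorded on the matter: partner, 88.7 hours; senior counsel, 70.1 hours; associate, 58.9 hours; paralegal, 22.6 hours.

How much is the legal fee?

$97,711.50

Partner: 88.7 × $520 = $46,124.00
Senior counsel: 70.1 × $515 = $36,101.50
Associate: 58.9 × $230 = $13,547.00
Paralegal: 22.6 × $155 = $3,503.00
Subtotal: $99,275.50
Write-off: 6.8 × $230 = $1,564.00
Total: $99,275.50 − $1,564.00 = $97,711.50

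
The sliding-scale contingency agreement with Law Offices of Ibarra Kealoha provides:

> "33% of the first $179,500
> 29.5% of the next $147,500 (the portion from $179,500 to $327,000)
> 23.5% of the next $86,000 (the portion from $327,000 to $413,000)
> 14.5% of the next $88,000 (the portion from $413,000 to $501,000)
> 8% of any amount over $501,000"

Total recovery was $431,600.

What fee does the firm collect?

First $179,500 at 33% = $59,235.00
Next $147,500 at 29.5% = $43,512.50
Next $86,000 at 23.5% = $20,210.00
Remaining $18,600 at 14.5% = $2,697.00
Fee: $59,235.00 + $43,512.50 + $20,210.00 + $2,697.00 = $125,654.50

$125,654.50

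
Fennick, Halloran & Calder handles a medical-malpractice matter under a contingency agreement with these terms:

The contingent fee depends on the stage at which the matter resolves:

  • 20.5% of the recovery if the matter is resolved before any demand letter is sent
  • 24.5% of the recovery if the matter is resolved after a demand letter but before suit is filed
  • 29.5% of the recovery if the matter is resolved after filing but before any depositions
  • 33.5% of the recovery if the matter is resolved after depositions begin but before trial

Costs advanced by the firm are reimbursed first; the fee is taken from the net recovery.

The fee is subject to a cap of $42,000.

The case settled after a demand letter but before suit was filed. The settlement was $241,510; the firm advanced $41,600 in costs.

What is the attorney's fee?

Fee base (net of costs): $241,510 − $41,600 = $199,910
The matter settled after a demand letter but before suit was filed, so the 24.5% rate applies.
$199,910 × 24.5% = $48,977.95
$48,977.95 exceeds the $42,000 cap, so the fee is capped at $42,000.00.

$42,000.00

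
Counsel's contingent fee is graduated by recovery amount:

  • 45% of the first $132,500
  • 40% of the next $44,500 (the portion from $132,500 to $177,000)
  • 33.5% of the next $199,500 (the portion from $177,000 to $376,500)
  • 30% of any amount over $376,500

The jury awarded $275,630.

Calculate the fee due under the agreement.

First $132,500 at 45% = $59,625.00
Next $44,500 at 40% = $17,800.00
Remaining $98,630 at 33.5% = $33,041.05
Fee: $59,625.00 + $17,800.00 + $33,041.05 = $110,466.05

$110,466.05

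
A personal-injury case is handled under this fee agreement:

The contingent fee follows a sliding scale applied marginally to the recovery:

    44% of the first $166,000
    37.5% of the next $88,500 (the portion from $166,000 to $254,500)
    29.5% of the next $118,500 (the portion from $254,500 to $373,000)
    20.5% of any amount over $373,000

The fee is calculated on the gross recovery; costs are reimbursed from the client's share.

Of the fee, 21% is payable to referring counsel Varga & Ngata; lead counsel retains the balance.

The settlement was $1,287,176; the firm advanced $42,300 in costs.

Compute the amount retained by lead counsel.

$259,586.95

Fee base is the gross recovery, $1,287,176; costs are reimbursed separately.
First $166,000 at 44% = $73,040.00
Next $88,500 at 37.5% = $33,187.50
Next $118,500 at 29.5% = $34,957.50
Remaining $914,176 at 20.5% = $187,406.08
Fee: $73,040.00 + $33,187.50 + $34,957.50 + $187,406.08 = $328,591.08
Referral share: 21% of $328,591.08 = $69,004.13; lead counsel retains $328,591.08 − $69,004.13 = $259,586.95.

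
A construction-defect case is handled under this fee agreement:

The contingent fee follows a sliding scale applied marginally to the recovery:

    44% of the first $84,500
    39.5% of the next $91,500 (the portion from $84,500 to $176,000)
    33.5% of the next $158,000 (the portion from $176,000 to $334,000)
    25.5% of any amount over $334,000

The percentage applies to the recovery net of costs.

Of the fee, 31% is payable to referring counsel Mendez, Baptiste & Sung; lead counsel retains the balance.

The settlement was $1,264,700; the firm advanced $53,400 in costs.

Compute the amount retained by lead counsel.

$241,475.16

Fee base (net of costs): $1,264,700 − $53,400 = $1,211,300
First $84,500 at 44% = $37,180.00
Next $91,500 at 39.5% = $36,142.50
Next $158,000 at 33.5% = $52,930.00
Remaining $877,300 at 25.5% = $223,711.50
Fee: $37,180.00 + $36,142.50 + $52,930.00 + $223,711.50 = $349,964.00
Referral share: 31% of $349,964.00 = $108,488.84; lead counsel retains $349,964.00 − $108,488.84 = $241,475.16.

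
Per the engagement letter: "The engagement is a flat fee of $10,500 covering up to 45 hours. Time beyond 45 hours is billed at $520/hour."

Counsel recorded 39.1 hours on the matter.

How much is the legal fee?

$10,500.00

39.1 hours is within the 45-hour scope; only the flat fee applies.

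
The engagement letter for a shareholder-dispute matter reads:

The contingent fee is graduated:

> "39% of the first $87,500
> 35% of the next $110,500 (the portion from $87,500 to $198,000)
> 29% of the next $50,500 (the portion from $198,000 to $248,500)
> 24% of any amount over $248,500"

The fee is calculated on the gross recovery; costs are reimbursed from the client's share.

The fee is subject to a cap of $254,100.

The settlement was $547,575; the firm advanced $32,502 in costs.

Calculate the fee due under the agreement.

$159,223.00

Fee base is the gross recovery, $547,575; costs are reimbursed separately.
First $87,500 at 39% = $34,125.00
Next $110,500 at 35% = $38,675.00
Next $50,500 at 29% = $14,645.00
Remaining $299,075 at 24% = $71,778.00
Fee: $34,125.00 + $38,675.00 + $14,645.00 + $71,778.00 = $159,223.00
$159,223.00 is under the $254,100 cap.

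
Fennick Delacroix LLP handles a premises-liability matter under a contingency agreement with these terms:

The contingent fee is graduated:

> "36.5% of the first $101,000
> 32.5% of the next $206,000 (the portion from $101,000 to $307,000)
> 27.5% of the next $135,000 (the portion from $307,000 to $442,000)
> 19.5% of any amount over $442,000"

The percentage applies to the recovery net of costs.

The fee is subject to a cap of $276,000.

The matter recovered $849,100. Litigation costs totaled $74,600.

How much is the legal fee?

$205,777.50

Fee base (net of costs): $849,100 − $74,600 = $774,500
First $101,000 at 36.5% = $36,865.00
Next $206,000 at 32.5% = $66,950.00
Next $135,000 at 27.5% = $37,125.00
Remaining $332,500 at 19.5% = $64,837.50
Fee: $36,865.00 + $66,950.00 + $37,125.00 + $64,837.50 = $205,777.50
$205,777.50 is under the $276,000 cap.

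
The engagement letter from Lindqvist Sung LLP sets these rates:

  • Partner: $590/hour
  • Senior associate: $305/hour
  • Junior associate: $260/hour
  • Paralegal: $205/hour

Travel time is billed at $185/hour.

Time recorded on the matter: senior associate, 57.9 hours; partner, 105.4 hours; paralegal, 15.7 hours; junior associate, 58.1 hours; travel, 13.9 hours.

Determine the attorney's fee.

$100,741.50

Partner: 105.4 × $590 = $62,186.00
Senior associate: 57.9 × $305 = $17,659.50
Junior associate: 58.1 × $260 = $15,106.00
Paralegal: 15.7 × $205 = $3,218.50
Subtotal: $62,186.00 + $17,659.50 + $15,106.00 + $3,218.50 = $98,170.00
Travel: 13.9 × $185 = $2,571.50
Total: $98,170.00 + $2,571.50 = $100,741.50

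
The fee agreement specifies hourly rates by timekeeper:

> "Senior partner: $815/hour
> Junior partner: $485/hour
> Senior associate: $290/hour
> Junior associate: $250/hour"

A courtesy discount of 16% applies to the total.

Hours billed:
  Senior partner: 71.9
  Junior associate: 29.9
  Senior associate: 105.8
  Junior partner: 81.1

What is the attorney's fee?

$114,314.76

Senior partner: 71.9 × $815 = $58,598.50
Junior partner: 81.1 × $485 = $39,333.50
Senior associate: 105.8 × $290 = $30,682.00
Junior associate: 29.9 × $250 = $7,475.00
Subtotal: $136,089.00
Less 16% discount: −$21,774.24
Total: $136,089.00 − $21,774.24 = $114,314.76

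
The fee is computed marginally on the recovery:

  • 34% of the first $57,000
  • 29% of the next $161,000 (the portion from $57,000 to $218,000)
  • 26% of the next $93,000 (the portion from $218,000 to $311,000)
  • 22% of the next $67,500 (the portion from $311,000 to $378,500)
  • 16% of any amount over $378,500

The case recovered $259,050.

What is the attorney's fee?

First $57,000 at 34% = $19,380.00
Next $161,000 at 29% = $46,690.00
Remaining $41,050 at 26% = $10,673.00
Fee: $19,380.00 + $46,690.00 + $10,673.00 = $76,743.00

$76,743.00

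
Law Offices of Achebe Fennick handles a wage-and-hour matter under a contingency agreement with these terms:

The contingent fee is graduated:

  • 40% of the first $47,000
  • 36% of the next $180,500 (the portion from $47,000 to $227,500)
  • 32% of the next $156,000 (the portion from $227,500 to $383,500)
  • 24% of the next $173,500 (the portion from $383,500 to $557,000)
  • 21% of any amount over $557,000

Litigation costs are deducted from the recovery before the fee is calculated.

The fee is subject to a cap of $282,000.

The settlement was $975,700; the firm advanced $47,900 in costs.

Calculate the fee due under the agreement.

Fee base (net of costs): $975,700 − $47,900 = $927,800
First $47,000 at 40% = $18,800.00
Next $180,500 at 36% = $64,980.00
Next $156,000 at 32% = $49,920.00
Next $173,500 at 24% = $41,640.00
Remaining $370,800 at 21% = $77,868.00
Fee: $18,800.00 + $64,980.00 + $49,920.00 + $41,640.00 + $77,868.00 = $253,208.00
$253,208.00 is under the $282,000 cap.

$253,208.00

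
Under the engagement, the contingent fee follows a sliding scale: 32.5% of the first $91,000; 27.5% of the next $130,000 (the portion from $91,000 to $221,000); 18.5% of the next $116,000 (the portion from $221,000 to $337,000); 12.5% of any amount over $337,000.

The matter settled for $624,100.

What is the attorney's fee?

$122,672.50

First $91,000 at 32.5% = $29,575.00
Next $130,000 at 27.5% = $35,750.00
Next $116,000 at 18.5% = $21,460.00
Remaining $287,100 at 12.5% = $35,887.50
Fee: $29,575.00 + $35,750.00 + $21,460.00 + $35,887.50 = $122,672.50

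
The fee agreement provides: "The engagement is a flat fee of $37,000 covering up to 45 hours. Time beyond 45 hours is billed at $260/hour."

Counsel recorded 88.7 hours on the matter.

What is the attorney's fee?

$48,362.00

Flat fee: $37,000.00
Excess hours: 88.7 − 45 = 43.7
Overrun: 43.7 × $260 = $11,362.00
Total: $37,000.00 + $11,362.00 = $48,362.00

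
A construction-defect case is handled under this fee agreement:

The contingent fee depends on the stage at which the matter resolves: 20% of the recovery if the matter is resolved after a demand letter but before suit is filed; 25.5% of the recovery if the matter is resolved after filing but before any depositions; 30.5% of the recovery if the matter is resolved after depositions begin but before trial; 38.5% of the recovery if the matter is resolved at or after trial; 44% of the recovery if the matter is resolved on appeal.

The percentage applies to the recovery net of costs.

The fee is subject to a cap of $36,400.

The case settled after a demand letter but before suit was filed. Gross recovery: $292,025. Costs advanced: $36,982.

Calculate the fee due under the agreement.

$36,400.00

Fee base (net of costs): $292,025 − $36,982 = $255,043
The matter settled after a demand letter but before suit was filed, so the 20% rate applies.
$255,043 × 20% = $51,008.60
$51,008.60 exceeds the $36,400 cap, so the fee is capped at $36,400.00.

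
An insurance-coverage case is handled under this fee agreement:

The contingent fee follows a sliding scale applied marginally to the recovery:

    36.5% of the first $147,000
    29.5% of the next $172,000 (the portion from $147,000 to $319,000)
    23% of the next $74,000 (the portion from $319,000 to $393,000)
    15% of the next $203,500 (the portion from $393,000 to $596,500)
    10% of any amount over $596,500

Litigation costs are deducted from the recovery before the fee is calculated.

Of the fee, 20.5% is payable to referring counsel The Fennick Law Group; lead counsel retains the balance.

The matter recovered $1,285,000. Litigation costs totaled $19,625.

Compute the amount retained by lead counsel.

$173,967.86

Fee base (net of costs): $1,285,000 − $19,625 = $1,265,375
First $147,000 at 36.5% = $53,655.00
Next $172,000 at 29.5% = $50,740.00
Next $74,000 at 23% = $17,020.00
Next $203,500 at 15% = $30,525.00
Remaining $668,875 at 10% = $66,887.50
Fee: $53,655.00 + $50,740.00 + $17,020.00 + $30,525.00 + $66,887.50 = $218,827.50
Referral share: 20.5% of $218,827.50 = $44,859.64; lead counsel retains $218,827.50 − $44,859.64 = $173,967.86.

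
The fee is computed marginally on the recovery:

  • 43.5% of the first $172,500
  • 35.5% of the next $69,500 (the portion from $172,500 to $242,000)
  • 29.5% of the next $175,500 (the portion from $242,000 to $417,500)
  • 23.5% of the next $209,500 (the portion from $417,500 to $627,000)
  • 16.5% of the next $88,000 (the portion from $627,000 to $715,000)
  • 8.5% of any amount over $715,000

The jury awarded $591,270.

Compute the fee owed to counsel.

First $172,500 at 43.5% = $75,037.50
Next $69,500 at 35.5% = $24,672.50
Next $175,500 at 29.5% = $51,772.50
Remaining $173,770 at 23.5% = $40,835.95
Fee: $75,037.50 + $24,672.50 + $51,772.50 + $40,835.95 = $192,318.45

$192,318.45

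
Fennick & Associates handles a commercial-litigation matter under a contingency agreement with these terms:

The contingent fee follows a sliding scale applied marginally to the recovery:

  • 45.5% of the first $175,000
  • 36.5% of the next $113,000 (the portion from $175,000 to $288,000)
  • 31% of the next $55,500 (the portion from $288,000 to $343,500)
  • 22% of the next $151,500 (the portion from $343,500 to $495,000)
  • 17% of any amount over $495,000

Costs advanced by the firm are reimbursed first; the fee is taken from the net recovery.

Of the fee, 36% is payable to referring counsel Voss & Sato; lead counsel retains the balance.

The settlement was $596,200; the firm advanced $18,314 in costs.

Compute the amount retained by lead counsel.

$118,717.20

Fee base (net of costs): $596,200 − $18,314 = $577,886
First $175,000 at 45.5% = $79,625.00
Next $113,000 at 36.5% = $41,245.00
Next $55,500 at 31% = $17,205.00
Next $151,500 at 22% = $33,330.00
Remaining $82,886 at 17% = $14,090.62
Fee: $79,625.00 + $41,245.00 + $17,205.00 + $33,330.00 + $14,090.62 = $185,495.62
Referral share: 36% of $185,495.62 = $66,778.42; lead counsel retains $185,495.62 − $66,778.42 = $118,717.20.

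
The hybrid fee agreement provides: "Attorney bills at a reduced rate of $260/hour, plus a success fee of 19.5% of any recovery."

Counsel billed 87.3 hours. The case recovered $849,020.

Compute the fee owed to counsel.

$188,256.90

Hourly: 87.3 × $260 = $22,698.00
Success fee: 19.5% of $849,020 = $165,558.90
Total: $22,698.00 + $165,558.90 = $188,256.90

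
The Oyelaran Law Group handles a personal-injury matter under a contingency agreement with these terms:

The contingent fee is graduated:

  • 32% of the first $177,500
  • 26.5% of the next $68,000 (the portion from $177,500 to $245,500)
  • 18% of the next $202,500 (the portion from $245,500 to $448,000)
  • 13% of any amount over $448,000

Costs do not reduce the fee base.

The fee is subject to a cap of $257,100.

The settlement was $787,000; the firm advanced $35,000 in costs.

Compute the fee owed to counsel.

$155,340.00

Fee base is the gross recovery, $787,000; costs are reimbursed separately.
First $177,500 at 32% = $56,800.00
Next $68,000 at 26.5% = $18,020.00
Next $202,500 at 18% = $36,450.00
Remaining $339,000 at 13% = $44,070.00
Fee: $56,800.00 + $18,020.00 + $36,450.00 + $44,070.00 = $155,340.00
$155,340.00 is under the $257,100 cap.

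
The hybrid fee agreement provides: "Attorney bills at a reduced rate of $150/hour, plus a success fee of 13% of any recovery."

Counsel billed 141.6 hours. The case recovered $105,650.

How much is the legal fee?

Hourly: 141.6 × $150 = $21,240.00
Success fee: 13% of $105,650 = $13,734.50
Total: $21,240.00 + $13,734.50 = $34,974.50

$34,974.50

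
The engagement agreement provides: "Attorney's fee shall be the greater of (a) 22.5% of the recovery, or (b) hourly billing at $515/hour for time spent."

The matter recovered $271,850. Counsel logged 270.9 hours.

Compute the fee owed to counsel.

(a) 22.5% of $271,850 = $61,166.25
(b) 270.9 × $515 = $139,513.50
The greater is (b): $139,513.50.

$139,513.50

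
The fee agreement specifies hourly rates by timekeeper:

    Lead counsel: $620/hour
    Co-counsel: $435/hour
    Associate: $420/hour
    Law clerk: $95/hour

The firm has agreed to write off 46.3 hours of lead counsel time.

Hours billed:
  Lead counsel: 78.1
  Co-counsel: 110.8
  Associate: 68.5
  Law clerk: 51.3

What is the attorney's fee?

Lead counsel: 78.1 × $620 = $48,422.00
Co-counsel: 110.8 × $435 = $48,198.00
Associate: 68.5 × $420 = $28,770.00
Law clerk: 51.3 × $95 = $4,873.50
Subtotal: $130,263.50
Write-off: 46.3 × $620 = $28,706.00
Total: $130,263.50 − $28,706.00 = $101,557.50

$101,557.50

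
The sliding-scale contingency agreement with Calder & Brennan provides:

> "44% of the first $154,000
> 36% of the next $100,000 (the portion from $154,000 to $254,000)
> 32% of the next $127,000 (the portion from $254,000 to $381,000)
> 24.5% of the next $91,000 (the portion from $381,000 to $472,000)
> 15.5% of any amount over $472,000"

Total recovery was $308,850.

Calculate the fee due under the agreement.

$121,312.00

First $154,000 at 44% = $67,760.00
Next $100,000 at 36% = $36,000.00
Remaining $54,850 at 32% = $17,552.00
Fee: $67,760.00 + $36,000.00 + $17,552.00 = $121,312.00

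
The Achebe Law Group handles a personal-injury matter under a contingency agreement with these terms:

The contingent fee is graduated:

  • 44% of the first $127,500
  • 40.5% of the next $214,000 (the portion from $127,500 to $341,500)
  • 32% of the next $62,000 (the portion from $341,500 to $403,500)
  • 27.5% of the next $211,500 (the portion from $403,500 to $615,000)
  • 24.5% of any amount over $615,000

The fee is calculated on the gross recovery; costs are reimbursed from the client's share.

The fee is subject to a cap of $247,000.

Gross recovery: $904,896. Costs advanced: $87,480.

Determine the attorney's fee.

Fee base is the gross recovery, $904,896; costs are reimbursed separately.
First $127,500 at 44% = $56,100.00
Next $214,000 at 40.5% = $86,670.00
Next $62,000 at 32% = $19,840.00
Next $211,500 at 27.5% = $58,162.50
Remaining $289,896 at 24.5% = $71,024.52
Fee: $56,100.00 + $86,670.00 + $19,840.00 + $58,162.50 + $71,024.52 = $291,797.02
$291,797.02 exceeds the $247,000 cap, so the fee is capped at $247,000.00.

$247,000.00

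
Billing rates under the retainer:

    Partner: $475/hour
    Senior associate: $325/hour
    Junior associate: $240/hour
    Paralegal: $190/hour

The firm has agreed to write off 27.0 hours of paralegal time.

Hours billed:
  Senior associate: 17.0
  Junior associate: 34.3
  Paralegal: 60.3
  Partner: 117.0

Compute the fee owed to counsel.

Partner: 117.0 × $475 = $55,575.00
Senior associate: 17.0 × $325 = $5,525.00
Junior associate: 34.3 × $240 = $8,232.00
Paralegal: 60.3 × $190 = $11,457.00
Subtotal: $80,789.00
Write-off: 27.0 × $190 = $5,130.00
Total: $80,789.00 − $5,130.00 = $75,659.00

$75,659.00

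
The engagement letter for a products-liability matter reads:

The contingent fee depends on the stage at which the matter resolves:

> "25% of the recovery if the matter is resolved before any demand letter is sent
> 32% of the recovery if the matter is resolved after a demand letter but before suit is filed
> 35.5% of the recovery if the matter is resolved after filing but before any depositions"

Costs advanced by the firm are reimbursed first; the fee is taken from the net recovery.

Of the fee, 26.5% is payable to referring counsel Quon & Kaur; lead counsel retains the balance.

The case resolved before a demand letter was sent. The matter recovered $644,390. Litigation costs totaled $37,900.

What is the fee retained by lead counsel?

Fee base (net of costs): $644,390 − $37,900 = $606,490
The matter resolved before a demand letter was sent, so the 25% rate applies.
$606,490 × 25% = $151,622.50
Referral share: 26.5% of $151,622.50 = $40,179.96; lead counsel retains $151,622.50 − $40,179.96 = $111,442.54.

$111,442.54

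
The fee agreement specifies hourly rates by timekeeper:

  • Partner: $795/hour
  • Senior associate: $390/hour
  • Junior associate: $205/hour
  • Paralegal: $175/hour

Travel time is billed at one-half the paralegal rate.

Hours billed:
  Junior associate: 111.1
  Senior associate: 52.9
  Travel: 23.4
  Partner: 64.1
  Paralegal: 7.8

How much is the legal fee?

Partner: 64.1 × $795 = $50,959.50
Senior associate: 52.9 × $390 = $20,631.00
Junior associate: 111.1 × $205 = $22,775.50
Paralegal: 7.8 × $175 = $1,365.00
Subtotal: $50,959.50 + $20,631.00 + $22,775.50 + $1,365.00 = $95,731.00
Travel: 23.4 × ($175 ÷ 2) = 23.4 × $87.50 = $2,047.50
Total: $95,731.00 + $2,047.50 = $97,778.50

$97,778.50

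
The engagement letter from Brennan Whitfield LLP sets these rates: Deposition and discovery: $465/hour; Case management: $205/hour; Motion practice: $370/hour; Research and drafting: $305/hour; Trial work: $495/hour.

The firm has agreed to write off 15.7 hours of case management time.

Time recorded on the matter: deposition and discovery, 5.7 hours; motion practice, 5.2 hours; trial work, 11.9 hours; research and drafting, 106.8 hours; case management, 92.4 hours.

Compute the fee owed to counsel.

Deposition and discovery: 5.7 × $465 = $2,650.50
Case management: 92.4 × $205 = $18,942.00
Motion practice: 5.2 × $370 = $1,924.00
Research and drafting: 106.8 × $305 = $32,574.00
Trial work: 11.9 × $495 = $5,890.50
Subtotal: $61,981.00
Write-off: 15.7 × $205 = $3,218.50
Total: $61,981.00 − $3,218.50 = $58,762.50

$58,762.50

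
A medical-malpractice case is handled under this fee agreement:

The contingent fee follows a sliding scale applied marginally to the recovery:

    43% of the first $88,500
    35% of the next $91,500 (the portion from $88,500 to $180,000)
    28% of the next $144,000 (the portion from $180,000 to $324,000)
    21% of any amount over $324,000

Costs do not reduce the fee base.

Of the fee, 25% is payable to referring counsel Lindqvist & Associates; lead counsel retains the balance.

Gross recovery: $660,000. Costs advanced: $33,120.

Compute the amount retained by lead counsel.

Fee base is the gross recovery, $660,000; costs are reimbursed separately.
First $88,500 at 43% = $38,055.00
Next $91,500 at 35% = $32,025.00
Next $144,000 at 28% = $40,320.00
Remaining $336,000 at 21% = $70,560.00
Fee: $38,055.00 + $32,025.00 + $40,320.00 + $70,560.00 = $180,960.00
Referral share: 25% of $180,960.00 = $45,240.00; lead counsel retains $180,960.00 − $45,240.00 = $135,720.00.

$135,720.00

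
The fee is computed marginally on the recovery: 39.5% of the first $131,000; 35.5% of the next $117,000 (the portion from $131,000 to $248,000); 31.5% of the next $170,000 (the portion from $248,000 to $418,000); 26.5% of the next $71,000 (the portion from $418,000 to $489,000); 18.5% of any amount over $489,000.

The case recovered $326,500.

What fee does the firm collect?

$118,007.50

First $131,000 at 39.5% = $51,745.00
Next $117,000 at 35.5% = $41,535.00
Remaining $78,500 at 31.5% = $24,727.50
Fee: $51,745.00 + $41,535.00 + $24,727.50 = $118,007.50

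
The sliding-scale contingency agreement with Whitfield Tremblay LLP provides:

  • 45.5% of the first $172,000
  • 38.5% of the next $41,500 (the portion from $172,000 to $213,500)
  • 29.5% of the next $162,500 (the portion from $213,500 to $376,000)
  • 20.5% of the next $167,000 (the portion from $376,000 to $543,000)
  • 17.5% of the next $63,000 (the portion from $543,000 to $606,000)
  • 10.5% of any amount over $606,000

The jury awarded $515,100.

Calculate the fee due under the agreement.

First $172,000 at 45.5% = $78,260.00
Next $41,500 at 38.5% = $15,977.50
Next $162,500 at 29.5% = $47,937.50
Remaining $139,100 at 20.5% = $28,515.50
Fee: $78,260.00 + $15,977.50 + $47,937.50 + $28,515.50 = $170,690.50

$170,690.50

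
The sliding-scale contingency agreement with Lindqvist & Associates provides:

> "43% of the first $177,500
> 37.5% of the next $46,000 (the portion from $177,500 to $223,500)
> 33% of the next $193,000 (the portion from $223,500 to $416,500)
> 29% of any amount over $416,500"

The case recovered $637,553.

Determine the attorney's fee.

$221,370.37

First $177,500 at 43% = $76,325.00
Next $46,000 at 37.5% = $17,250.00
Next $193,000 at 33% = $63,690.00
Remaining $221,053 at 29% = $64,105.37
Fee: $76,325.00 + $17,250.00 + $63,690.00 + $64,105.37 = $221,370.37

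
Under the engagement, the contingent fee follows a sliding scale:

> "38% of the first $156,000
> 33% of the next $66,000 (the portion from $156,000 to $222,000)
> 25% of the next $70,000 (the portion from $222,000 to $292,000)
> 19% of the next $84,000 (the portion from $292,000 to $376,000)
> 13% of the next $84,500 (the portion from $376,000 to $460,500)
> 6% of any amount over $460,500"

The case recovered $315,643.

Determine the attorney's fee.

$103,052.17

First $156,000 at 38% = $59,280.00
Next $66,000 at 33% = $21,780.00
Next $70,000 at 25% = $17,500.00
Remaining $23,643 at 19% = $4,492.17
Fee: $59,280.00 + $21,780.00 + $17,500.00 + $4,492.17 = $103,052.17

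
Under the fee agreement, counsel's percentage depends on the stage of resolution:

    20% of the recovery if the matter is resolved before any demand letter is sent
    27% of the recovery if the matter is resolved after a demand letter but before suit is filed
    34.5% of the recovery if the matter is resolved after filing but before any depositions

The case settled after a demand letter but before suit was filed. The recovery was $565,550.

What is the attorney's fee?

$152,698.50

The matter settled after a demand letter but before suit was filed, so the 27% rate applies.
$565,550 × 27% = $152,698.50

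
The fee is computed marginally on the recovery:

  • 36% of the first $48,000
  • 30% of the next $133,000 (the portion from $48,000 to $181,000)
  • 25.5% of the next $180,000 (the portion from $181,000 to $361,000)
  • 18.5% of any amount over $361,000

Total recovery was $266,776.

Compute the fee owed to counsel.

First $48,000 at 36% = $17,280.00
Next $133,000 at 30% = $39,900.00
Remaining $85,776 at 25.5% = $21,872.88
Fee: $17,280.00 + $39,900.00 + $21,872.88 = $79,052.88

$79,052.88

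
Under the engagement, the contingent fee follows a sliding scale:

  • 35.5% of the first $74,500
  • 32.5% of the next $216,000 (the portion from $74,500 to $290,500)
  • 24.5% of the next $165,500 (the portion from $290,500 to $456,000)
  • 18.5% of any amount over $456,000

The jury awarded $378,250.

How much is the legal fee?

$118,146.25

First $74,500 at 35.5% = $26,447.50
Next $216,000 at 32.5% = $70,200.00
Remaining $87,750 at 24.5% = $21,498.75
Fee: $26,447.50 + $70,200.00 + $21,498.75 = $118,146.25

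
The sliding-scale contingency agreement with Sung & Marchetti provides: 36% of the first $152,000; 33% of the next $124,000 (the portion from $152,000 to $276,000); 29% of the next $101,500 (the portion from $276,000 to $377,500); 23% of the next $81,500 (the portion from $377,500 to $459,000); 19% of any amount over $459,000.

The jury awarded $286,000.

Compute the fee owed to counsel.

First $152,000 at 36% = $54,720.00
Next $124,000 at 33% = $40,920.00
Remaining $10,000 at 29% = $2,900.00
Fee: $54,720.00 + $40,920.00 + $2,900.00 = $98,540.00

$98,540.00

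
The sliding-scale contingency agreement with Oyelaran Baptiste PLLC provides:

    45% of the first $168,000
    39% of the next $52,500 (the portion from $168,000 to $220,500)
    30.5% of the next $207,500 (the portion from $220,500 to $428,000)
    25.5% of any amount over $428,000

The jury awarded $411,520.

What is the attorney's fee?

$154,336.10

First $168,000 at 45% = $75,600.00
Next $52,500 at 39% = $20,475.00
Remaining $191,020 at 30.5% = $58,261.10
Fee: $75,600.00 + $20,475.00 + $58,261.10 = $154,336.10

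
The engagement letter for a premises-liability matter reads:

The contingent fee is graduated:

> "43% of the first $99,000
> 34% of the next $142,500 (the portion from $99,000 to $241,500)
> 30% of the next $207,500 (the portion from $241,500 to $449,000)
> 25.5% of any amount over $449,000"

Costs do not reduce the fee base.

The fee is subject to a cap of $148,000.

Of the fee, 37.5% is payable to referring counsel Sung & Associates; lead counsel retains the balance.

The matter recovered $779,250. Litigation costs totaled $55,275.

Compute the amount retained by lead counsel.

$92,500.00

Fee base is the gross recovery, $779,250; costs are reimbursed separately.
First $99,000 at 43% = $42,570.00
Next $142,500 at 34% = $48,450.00
Next $207,500 at 30% = $62,250.00
Remaining $330,250 at 25.5% = $84,213.75
Fee: $42,570.00 + $48,450.00 + $62,250.00 + $84,213.75 = $237,483.75
$237,483.75 exceeds the $148,000 cap, so the fee is capped at $148,000.00.
Referral share: 37.5% of $148,000.00 = $55,500.00; lead counsel retains $148,000.00 − $55,500.00 = $92,500.00.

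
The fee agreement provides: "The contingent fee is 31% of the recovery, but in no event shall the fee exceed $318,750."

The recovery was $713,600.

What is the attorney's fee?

$221,216.00

31% of $713,600 = $221,216.00
That is under the $318,750 cap.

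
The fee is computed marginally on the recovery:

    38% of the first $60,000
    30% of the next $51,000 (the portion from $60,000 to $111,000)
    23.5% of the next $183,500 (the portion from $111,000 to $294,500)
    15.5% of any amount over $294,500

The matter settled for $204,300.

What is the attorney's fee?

First $60,000 at 38% = $22,800.00
Next $51,000 at 30% = $15,300.00
Remaining $93,300 at 23.5% = $21,925.50
Fee: $22,800.00 + $15,300.00 + $21,925.50 = $60,025.50

$60,025.50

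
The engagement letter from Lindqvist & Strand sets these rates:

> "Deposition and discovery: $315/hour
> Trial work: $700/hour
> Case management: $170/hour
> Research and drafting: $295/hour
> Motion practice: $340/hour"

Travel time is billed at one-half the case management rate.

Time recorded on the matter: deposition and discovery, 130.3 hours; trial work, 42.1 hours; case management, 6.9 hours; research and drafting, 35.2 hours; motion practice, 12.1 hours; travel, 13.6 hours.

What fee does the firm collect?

$87,341.50

Deposition and discovery: 130.3 × $315 = $41,044.50
Trial work: 42.1 × $700 = $29,470.00
Case management: 6.9 × $170 = $1,173.00
Research and drafting: 35.2 × $295 = $10,384.00
Motion practice: 12.1 × $340 = $4,114.00
Subtotal: $41,044.50 + $29,470.00 + $1,173.00 + $10,384.00 + $4,114.00 = $86,185.50
Travel: 13.6 × ($170 ÷ 2) = 13.6 × $85.00 = $1,156.00
Total: $86,185.50 + $1,156.00 = $87,341.50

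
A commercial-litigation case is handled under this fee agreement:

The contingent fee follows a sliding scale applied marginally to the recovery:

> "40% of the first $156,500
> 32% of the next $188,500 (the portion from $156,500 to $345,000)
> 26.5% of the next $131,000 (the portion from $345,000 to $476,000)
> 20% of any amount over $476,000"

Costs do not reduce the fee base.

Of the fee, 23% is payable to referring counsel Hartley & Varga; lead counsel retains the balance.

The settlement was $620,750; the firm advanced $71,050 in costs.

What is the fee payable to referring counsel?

Fee base is the gross recovery, $620,750; costs are reimbursed separately.
First $156,500 at 40% = $62,600.00
Next $188,500 at 32% = $60,320.00
Next $131,000 at 26.5% = $34,715.00
Remaining $144,750 at 20% = $28,950.00
Fee: $62,600.00 + $60,320.00 + $34,715.00 + $28,950.00 = $186,585.00
Referral share: 23% of $186,585.00 = $42,914.55; lead counsel retains $186,585.00 − $42,914.55 = $143,670.45.

$42,914.55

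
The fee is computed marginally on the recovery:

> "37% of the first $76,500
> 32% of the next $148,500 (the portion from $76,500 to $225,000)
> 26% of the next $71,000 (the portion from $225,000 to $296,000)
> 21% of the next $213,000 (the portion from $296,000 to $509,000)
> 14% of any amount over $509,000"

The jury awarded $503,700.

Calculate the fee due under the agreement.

First $76,500 at 37% = $28,305.00
Next $148,500 at 32% = $47,520.00
Next $71,000 at 26% = $18,460.00
Remaining $207,700 at 21% = $43,617.00
Fee: $28,305.00 + $47,520.00 + $18,460.00 + $43,617.00 = $137,902.00

$137,902.00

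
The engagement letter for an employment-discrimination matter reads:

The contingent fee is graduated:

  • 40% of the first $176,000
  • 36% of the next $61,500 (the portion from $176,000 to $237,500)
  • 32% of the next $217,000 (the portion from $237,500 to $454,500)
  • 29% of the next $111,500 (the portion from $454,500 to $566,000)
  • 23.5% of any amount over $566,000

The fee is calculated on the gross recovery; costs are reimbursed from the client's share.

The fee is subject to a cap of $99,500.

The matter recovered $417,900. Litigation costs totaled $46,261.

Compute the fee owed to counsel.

$99,500.00

Fee base is the gross recovery, $417,900; costs are reimbursed separately.
First $176,000 at 40% = $70,400.00
Next $61,500 at 36% = $22,140.00
Remaining $180,400 at 32% = $57,728.00
Fee: $70,400.00 + $22,140.00 + $57,728.00 = $150,268.00
$150,268.00 exceeds the $99,500 cap, so the fee is capped at $99,500.00.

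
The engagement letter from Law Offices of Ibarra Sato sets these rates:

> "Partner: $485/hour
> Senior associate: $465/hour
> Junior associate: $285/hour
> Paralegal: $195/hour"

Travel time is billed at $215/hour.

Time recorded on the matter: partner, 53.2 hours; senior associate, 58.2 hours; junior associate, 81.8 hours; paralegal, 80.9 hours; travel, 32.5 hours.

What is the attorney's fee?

Partner: 53.2 × $485 = $25,802.00
Senior associate: 58.2 × $465 = $27,063.00
Junior associate: 81.8 × $285 = $23,313.00
Paralegal: 80.9 × $195 = $15,775.50
Subtotal: $25,802.00 + $27,063.00 + $23,313.00 + $15,775.50 = $91,953.50
Travel: 32.5 × $215 = $6,987.50
Total: $91,953.50 + $6,987.50 = $98,941.00

$98,941.00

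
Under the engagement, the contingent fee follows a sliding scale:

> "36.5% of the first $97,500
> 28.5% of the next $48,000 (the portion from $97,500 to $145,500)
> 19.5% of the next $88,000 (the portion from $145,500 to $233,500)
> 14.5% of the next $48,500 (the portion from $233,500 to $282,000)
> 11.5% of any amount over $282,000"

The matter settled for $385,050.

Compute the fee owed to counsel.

First $97,500 at 36.5% = $35,587.50
Next $48,000 at 28.5% = $13,680.00
Next $88,000 at 19.5% = $17,160.00
Next $48,500 at 14.5% = $7,032.50
Remaining $103,050 at 11.5% = $11,850.75
Fee: $35,587.50 + $13,680.00 + $17,160.00 + $7,032.50 + $11,850.75 = $85,310.75

$85,310.75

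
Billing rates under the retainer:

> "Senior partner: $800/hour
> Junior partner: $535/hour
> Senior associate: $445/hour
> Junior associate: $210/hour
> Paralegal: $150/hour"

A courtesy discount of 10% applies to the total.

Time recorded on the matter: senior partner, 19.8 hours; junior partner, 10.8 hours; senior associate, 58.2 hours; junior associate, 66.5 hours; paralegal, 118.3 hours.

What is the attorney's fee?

$71,304.30

Senior partner: 19.8 × $800 = $15,840.00
Junior partner: 10.8 × $535 = $5,778.00
Senior associate: 58.2 × $445 = $25,899.00
Junior associate: 66.5 × $210 = $13,965.00
Paralegal: 118.3 × $150 = $17,745.00
Subtotal: $79,227.00
Less 10% discount: −$7,922.70
Total: $79,227.00 − $7,922.70 = $71,304.30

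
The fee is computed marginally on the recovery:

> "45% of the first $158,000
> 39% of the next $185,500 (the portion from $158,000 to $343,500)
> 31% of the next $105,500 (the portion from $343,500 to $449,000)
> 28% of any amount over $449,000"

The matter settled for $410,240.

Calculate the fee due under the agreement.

$164,134.40

First $158,000 at 45% = $71,100.00
Next $185,500 at 39% = $72,345.00
Remaining $66,740 at 31% = $20,689.40
Fee: $71,100.00 + $72,345.00 + $20,689.40 = $164,134.40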